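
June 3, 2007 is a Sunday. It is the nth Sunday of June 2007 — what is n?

Day 3 falls in week ⌈3/7⌉ of the month.
Days 1–7 hold the 1st Sunday, 8–14 the 2nd, 15–21 the 3rd, 22–28 the 4th, 29–31 the 5th.
3 is in the range for the 1st.

1st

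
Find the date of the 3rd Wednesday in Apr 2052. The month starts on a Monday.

Apr 17, 2052

Apr 2052 begins on a Monday, so the first Wednesday is Apr 3 (2 days later).
The 3rd Wednesday is 2 weeks later: 3 + 14 = 17.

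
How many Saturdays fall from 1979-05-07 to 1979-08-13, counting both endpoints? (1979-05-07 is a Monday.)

14

1979-05-07 is a Monday; the first Saturday on or after it is 1979-05-12 (5 days later).
From 1979-05-12 to 1979-08-13: 19 + 30 + 31 + 13 = 93 days (rest of May, June, July, August).
93 ÷ 7 = 13 full weeks with remainder 2, so 13 more Saturdays after the first → 14.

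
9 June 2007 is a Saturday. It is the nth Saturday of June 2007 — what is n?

2nd

Day 9 falls in week ⌈9/7⌉ of the month.
Days 1–7 hold the 1st Saturday, 8–14 the 2nd, 15–21 the 3rd, 22–28 the 4th, 29–31 the 5th.
9 is in the range for the 2nd.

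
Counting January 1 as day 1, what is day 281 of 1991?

8 October 1991

January has 31 days (281 − 31 = 250 remain).
February has 28 days (250 − 28 = 222 remain).
March has 31 days (222 − 31 = 191 remain).
April has 30 days (191 − 30 = 161 remain).
May has 31 days (161 − 31 = 130 remain).
June has 30 days (130 − 30 = 100 remain).
July has 31 days (100 − 31 = 69 remain).
August has 31 days (69 − 31 = 38 remain).
September has 30 days (38 − 30 = 8 remain).
8 into October → October 8.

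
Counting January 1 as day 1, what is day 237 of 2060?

January has 31 days (237 − 31 = 206 remain).
February has 29 days (206 − 29 = 177 remain).
March has 31 days (177 − 31 = 146 remain).
April has 30 days (146 − 30 = 116 remain).
May has 31 days (116 − 31 = 85 remain).
June has 30 days (85 − 30 = 55 remain).
July has 31 days (55 − 31 = 24 remain).
24 into August → August 24.

24 August 2060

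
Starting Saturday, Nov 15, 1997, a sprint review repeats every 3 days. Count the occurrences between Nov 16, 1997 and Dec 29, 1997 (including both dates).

14

Occurrences land 3·i days after Nov 15, 1997 for i = 0, 1, 2, …
Nov 16, 1997 is 1 day after the start; 1 ÷ 3 = 0 remainder 1; since the remainder is 1, round up to i = 1. First occurrence in the window: #2 on Nov 18, 1997 (1×3 = 3 days in).
Dec 29, 1997 is 44 days after the start; 44 ÷ 3 = 14 remainder 2. Last occurrence in the window: #15 on Dec 27, 1997.
Occurrences #2 through #15: 14 in total.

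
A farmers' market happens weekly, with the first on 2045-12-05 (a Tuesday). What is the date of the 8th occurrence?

The 8th occurrence is 7 intervals after the first: 7 × 7 = 49 days after 2045-12-05.
December has 31 days — 26 days to the end of December leaves 23.
23 days into January → 2046-01-23.

2046-01-23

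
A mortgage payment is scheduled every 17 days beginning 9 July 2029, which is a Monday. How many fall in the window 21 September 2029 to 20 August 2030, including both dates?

Occurrences land 17·i days after 9 July 2029 for i = 0, 1, 2, …
21 September 2029 is 74 days after the start; 74 ÷ 17 = 4 remainder 6; since the remainder is 6, round up to i = 5. First occurrence in the window: #6 on 2 October 2029 (5×17 = 85 days in).
20 August 2030 is 407 days after the start; 407 ÷ 17 = 23 remainder 16. Last occurrence in the window: #24 on 4 August 2030.
Occurrences #6 through #24: 19 in total.

19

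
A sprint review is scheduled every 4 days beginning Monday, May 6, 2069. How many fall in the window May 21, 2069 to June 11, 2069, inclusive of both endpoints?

6

Occurrences land 4·i days after May 6, 2069 for i = 0, 1, 2, …
May 21, 2069 is 15 days after the start; 15 ÷ 4 = 3 remainder 3; since the remainder is 3, round up to i = 4. First occurrence in the window: #5 on May 22, 2069 (4×4 = 16 days in).
June 11, 2069 is 36 days after the start; 36 ÷ 4 = 9 remainder 0. Last occurrence in the window: #10 on June 11, 2069.
Occurrences #5 through #10: 6 in total.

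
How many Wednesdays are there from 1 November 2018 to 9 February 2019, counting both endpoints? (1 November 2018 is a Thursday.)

14

1 November 2018 is a Thursday; the first Wednesday on or after it is 7 November 2018 (6 days later).
From 7 November 2018 to 9 February 2019: 23 + 31 + 31 + 9 = 94 days (rest of November, December, January, February).
94 ÷ 7 = 13 full weeks with remainder 3, so 13 more Wednesdays after the first → 14.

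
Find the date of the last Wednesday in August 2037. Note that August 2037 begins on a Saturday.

August 26, 2037

August 2037 begins on a Saturday, so the first Wednesday is August 5 (4 days later).
August 2037 has 31 days. Adding weeks: 5, 12, 19, 26 — the last one ≤ 31 is the 26th.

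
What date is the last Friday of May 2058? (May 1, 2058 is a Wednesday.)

May 2058 begins on a Wednesday, so the first Friday is May 3 (2 days later).
May 2058 has 31 days. Adding weeks: 3, 10, 17, 24, 31 — the last one ≤ 31 is the 31st.

May 31, 2058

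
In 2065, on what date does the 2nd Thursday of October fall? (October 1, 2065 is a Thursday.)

October 2065 begins on a Thursday, so the first Thursday is October 1.
The 2nd Thursday is 1 weeks later: 1 + 7 = 8.

October 8, 2065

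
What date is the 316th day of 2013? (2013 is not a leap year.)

Jan has 31 days (316 − 31 = 285 remain).
Feb has 28 days (285 − 28 = 257 remain).
Mar has 31 days (257 − 31 = 226 remain).
Apr has 30 days (226 − 30 = 196 remain).
May has 31 days (196 − 31 = 165 remain).
Jun has 30 days (165 − 30 = 135 remain).
Jul has 31 days (135 − 31 = 104 remain).
Aug has 31 days (104 − 31 = 73 remain).
Sep has 30 days (73 − 30 = 43 remain).
Oct has 31 days (43 − 31 = 12 remain).
12 into Nov → Nov 12.

Nov 12, 2013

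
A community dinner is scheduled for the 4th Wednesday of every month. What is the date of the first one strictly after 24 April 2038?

April 2038 starts on a Thursday; its first Wednesday is the 7th, so the 4th Wednesday is the 28th — 28 April 2038.
28 April 2038 is after 24 April 2038, so that is the next one.

28 April 2038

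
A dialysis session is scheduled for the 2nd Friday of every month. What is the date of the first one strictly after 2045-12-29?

2046-01-12

December 2045 starts on a Friday; its first Friday is the 1st, so the 2nd Friday is the 8th — 2045-12-08.
That is not after 2045-12-29, so look at January 2046.
January 2046 starts on a Monday; its first Friday is the 5th, so the 2nd Friday is the 12th — 2046-01-12.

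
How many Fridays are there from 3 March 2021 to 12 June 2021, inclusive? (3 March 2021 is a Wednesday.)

15

3 March 2021 is a Wednesday; the first Friday on or after it is 5 March 2021 (2 days later).
From 5 March 2021 to 12 June 2021: 26 + 30 + 31 + 12 = 99 days (rest of March, April, May, June).
99 ÷ 7 = 14 full weeks with remainder 1, so 14 more Fridays after the first → 15.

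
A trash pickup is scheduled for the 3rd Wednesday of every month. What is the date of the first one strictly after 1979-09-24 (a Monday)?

1979-10-17

September 1979 starts on a Saturday; its first Wednesday is the 5th, so the 3rd Wednesday is the 19th — 1979-09-19.
That is not after 1979-09-24, so look at October 1979.
October 1979 starts on a Monday; its first Wednesday is the 3rd, so the 3rd Wednesday is the 17th — 1979-10-17.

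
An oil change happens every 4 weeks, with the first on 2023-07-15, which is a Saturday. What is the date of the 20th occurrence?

2024-12-28

The 20th occurrence is 19 intervals after the first: 19 × 28 = 532 days after 2023-07-15.
July has 31 days — 16 days to the end of July leaves 516.
From end of July to end of 2023 is 153 days (363 left).
January has 31 days (332 left).
February has 29 days (303 left).
March has 31 days (272 left).
April has 30 days (242 left).
May has 31 days (211 left).
June has 30 days (181 left).
July has 31 days (150 left).
August has 31 days (119 left).
September has 30 days (89 left).
October has 31 days (58 left).
November has 30 days (28 left).
28 days into December → 2024-12-28.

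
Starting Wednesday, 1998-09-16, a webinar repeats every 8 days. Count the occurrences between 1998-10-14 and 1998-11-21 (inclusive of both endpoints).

Occurrences land 8·i days after 1998-09-16 for i = 0, 1, 2, …
1998-10-14 is 28 days after the start; 28 ÷ 8 = 3 remainder 4; since the remainder is 4, round up to i = 4. First occurrence in the window: #5 on 1998-10-18 (4×8 = 32 days in).
1998-11-21 is 66 days after the start; 66 ÷ 8 = 8 remainder 2. Last occurrence in the window: #9 on 1998-11-19.
Occurrences #5 through #9: 5 in total.

5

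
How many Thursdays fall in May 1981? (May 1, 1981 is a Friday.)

4

May 1, 1981 is a Friday; the first Thursday on or after it is May 7, 1981 (6 days later).
From May 7, 1981 to May 31, 1981 is 31 − 7 = 24 days.
24 ÷ 7 = 3 full weeks with remainder 3, so 3 more Thursdays after the first → 4.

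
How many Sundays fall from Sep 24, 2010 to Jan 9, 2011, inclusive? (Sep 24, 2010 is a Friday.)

Sep 24, 2010 is a Friday; the first Sunday on or after it is Sep 26, 2010 (2 days later).
From Sep 26, 2010 to Jan 9, 2011: 4 + 31 + 30 + 31 + 9 = 105 days (rest of Sep, Oct, Nov, Dec, Jan).
105 ÷ 7 = 15 full weeks with remainder 0, so 15 more Sundays after the first → 16.

16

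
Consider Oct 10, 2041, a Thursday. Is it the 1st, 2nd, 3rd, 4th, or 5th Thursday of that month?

2nd

Day 10 falls in week ⌈10/7⌉ of the month.
Days 1–7 hold the 1st Thursday, 8–14 the 2nd, 15–21 the 3rd, 22–28 the 4th, 29–31 the 5th.
10 is in the range for the 2nd.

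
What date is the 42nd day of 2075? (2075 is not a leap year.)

January has 31 days (42 − 31 = 11 remain).
11 into February → February 11.

11 February 2075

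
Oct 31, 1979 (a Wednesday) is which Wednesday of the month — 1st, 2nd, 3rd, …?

Day 31 falls in week ⌈31/7⌉ of the month.
Days 1–7 hold the 1st Wednesday, 8–14 the 2nd, 15–21 the 3rd, 22–28 the 4th, 29–31 the 5th.
31 is in the range for the 5th.

5th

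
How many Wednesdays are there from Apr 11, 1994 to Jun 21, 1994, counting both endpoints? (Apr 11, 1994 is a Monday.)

Apr 11, 1994 is a Monday; the first Wednesday on or after it is Apr 13, 1994 (2 days later).
From Apr 13, 1994 to Jun 21, 1994: 17 + 31 + 21 = 69 days (rest of Apr, May, Jun).
69 ÷ 7 = 9 full weeks with remainder 6, so 9 more Wednesdays after the first → 10.

10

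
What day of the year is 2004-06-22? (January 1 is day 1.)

174

Days in months before June: 31 + 29 + 31 + 30 + 31 = 152.
Plus 22 days into June → day 174.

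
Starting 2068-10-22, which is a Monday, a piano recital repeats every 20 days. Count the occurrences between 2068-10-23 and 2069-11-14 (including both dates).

Occurrences land 20·i days after 2068-10-22 for i = 0, 1, 2, …
2068-10-23 is 1 day after the start; 1 ÷ 20 = 0 remainder 1; since the remainder is 1, round up to i = 1. First occurrence in the window: #2 on 2068-11-11 (1×20 = 20 days in).
2069-11-14 is 388 days after the start; 388 ÷ 20 = 19 remainder 8. Last occurrence in the window: #20 on 2069-11-06.
Occurrences #2 through #20: 19 in total.

19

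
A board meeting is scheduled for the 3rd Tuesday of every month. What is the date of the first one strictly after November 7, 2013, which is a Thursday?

November 19, 2013

November 2013 starts on a Friday; its first Tuesday is the 5th, so the 3rd Tuesday is the 19th — November 19, 2013.
November 19, 2013 is after November 7, 2013, so that is the next one.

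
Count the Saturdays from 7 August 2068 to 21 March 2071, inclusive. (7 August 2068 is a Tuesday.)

7 August 2068 is a Tuesday; the first Saturday on or after it is 11 August 2068 (4 days later).
From 11 August 2068 to 21 March 2071: 142 + 365 + 365 + 80 = 952 days (rest of 2068, 2069, 2070, to 21 March 2071 in 2071).
952 ÷ 7 = 136 full weeks with remainder 0, so 136 more Saturdays after the first → 137.

137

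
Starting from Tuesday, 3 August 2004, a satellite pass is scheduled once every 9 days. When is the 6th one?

The 6th occurrence is 5 intervals after the first: 5 × 9 = 45 days after 3 August 2004.
August has 31 days — 28 days to the end of August leaves 17.
17 days into September → 17 September 2004.

17 September 2004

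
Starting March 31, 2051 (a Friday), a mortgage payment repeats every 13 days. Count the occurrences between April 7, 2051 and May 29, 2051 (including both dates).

Occurrences land 13·i days after March 31, 2051 for i = 0, 1, 2, …
April 7, 2051 is 7 days after the start; 7 ÷ 13 = 0 remainder 7; since the remainder is 7, round up to i = 1. First occurrence in the window: #2 on April 13, 2051 (1×13 = 13 days in).
May 29, 2051 is 59 days after the start; 59 ÷ 13 = 4 remainder 7. Last occurrence in the window: #5 on May 22, 2051.
Occurrences #2 through #5: 4 in total.

4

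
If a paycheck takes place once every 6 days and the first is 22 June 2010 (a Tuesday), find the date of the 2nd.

28 June 2010

The 2nd occurrence is 1 interval after the first: 1 × 6 = 6 days after 22 June 2010.
6 days later is 28 June 2010.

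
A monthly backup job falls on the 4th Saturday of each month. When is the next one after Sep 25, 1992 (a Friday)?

Sep 26, 1992

Sep 1992 starts on a Tuesday; its first Saturday is the 5th, so the 4th Saturday is the 26th — Sep 26, 1992.
Sep 26, 1992 is after Sep 25, 1992, so that is the next one.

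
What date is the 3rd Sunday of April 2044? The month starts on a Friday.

2044-04-17

April 2044 begins on a Friday, so the first Sunday is April 3 (2 days later).
The 3rd Sunday is 2 weeks later: 3 + 14 = 17.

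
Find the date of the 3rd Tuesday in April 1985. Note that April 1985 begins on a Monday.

April 1985 begins on a Monday, so the first Tuesday is April 2 (1 day later).
The 3rd Tuesday is 2 weeks later: 2 + 14 = 16.

April 16, 1985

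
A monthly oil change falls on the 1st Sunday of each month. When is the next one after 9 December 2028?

7 January 2029

December 2028 starts on a Friday, so its 1st Sunday is 3 December 2028 (2 days in).
That is not after 9 December 2028, so look at January 2029.
January 2029 starts on a Monday, so its 1st Sunday is 7 January 2029 (6 days in).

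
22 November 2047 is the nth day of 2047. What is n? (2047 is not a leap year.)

Days in months before November: 31 + 28 + 31 + 30 + 31 + 30 + 31 + 31 + 30 + 31 = 304.
Plus 22 days into November → day 326.

326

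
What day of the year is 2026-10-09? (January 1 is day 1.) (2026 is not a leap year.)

282

Days in months before October: 31 + 28 + 31 + 30 + 31 + 30 + 31 + 31 + 30 = 273.
Plus 9 days into October → day 282.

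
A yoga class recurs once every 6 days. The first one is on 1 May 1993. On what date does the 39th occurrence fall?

The 39th occurrence is 38 intervals after the first: 38 × 6 = 228 days after 1 May 1993.
May has 31 days — 30 days to the end of May leaves 198.
June has 30 days (168 left).
July has 31 days (137 left).
August has 31 days (106 left).
September has 30 days (76 left).
October has 31 days (45 left).
November has 30 days (15 left).
15 days into December → 15 December 1993.

15 December 1993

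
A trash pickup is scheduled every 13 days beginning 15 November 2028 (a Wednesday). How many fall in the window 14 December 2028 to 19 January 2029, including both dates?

3

Occurrences land 13·i days after 15 November 2028 for i = 0, 1, 2, …
14 December 2028 is 29 days after the start; 29 ÷ 13 = 2 remainder 3; since the remainder is 3, round up to i = 3. First occurrence in the window: #4 on 24 December 2028 (3×13 = 39 days in).
19 January 2029 is 65 days after the start; 65 ÷ 13 = 5 remainder 0. Last occurrence in the window: #6 on 19 January 2029.
Occurrences #4 through #6: 3 in total.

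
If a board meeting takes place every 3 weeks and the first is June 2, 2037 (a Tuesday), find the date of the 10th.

December 8, 2037

The 10th occurrence is 9 intervals after the first: 9 × 21 = 189 days after June 2, 2037.
June has 30 days — 28 days to the end of June leaves 161.
July has 31 days (130 left).
August has 31 days (99 left).
September has 30 days (69 left).
October has 31 days (38 left).
November has 30 days (8 left).
8 days into December → December 8, 2037.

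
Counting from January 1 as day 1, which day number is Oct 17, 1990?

290

Days in months before Oct: 31 + 28 + 31 + 30 + 31 + 30 + 31 + 31 + 30 = 273.
Plus 17 days into Oct → day 290.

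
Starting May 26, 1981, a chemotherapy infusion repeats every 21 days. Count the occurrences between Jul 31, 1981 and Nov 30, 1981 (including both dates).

5

Occurrences land 21·i days after May 26, 1981 for i = 0, 1, 2, …
Jul 31, 1981 is 66 days after the start; 66 ÷ 21 = 3 remainder 3; since the remainder is 3, round up to i = 4. First occurrence in the window: #5 on Aug 18, 1981 (4×21 = 84 days in).
Nov 30, 1981 is 188 days after the start; 188 ÷ 21 = 8 remainder 20. Last occurrence in the window: #9 on Nov 10, 1981.
Occurrences #5 through #9: 5 in total.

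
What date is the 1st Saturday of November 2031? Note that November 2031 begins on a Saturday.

November 2031 begins on a Saturday, so the first Saturday is November 1.

November 1, 2031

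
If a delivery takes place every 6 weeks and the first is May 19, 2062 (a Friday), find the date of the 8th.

March 9, 2063

The 8th occurrence is 7 intervals after the first: 7 × 42 = 294 days after May 19, 2062.
May has 31 days — 12 days to the end of May leaves 282.
June has 30 days (252 left).
July has 31 days (221 left).
August has 31 days (190 left).
September has 30 days (160 left).
October has 31 days (129 left).
November has 30 days (99 left).
December has 31 days (68 left).
January has 31 days (37 left).
February has 28 days (9 left).
9 days into March → March 9, 2063.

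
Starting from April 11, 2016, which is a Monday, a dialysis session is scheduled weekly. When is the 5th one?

May 9, 2016

The 5th occurrence is 4 intervals after the first: 4 × 7 = 28 days after April 11, 2016.
April has 30 days — 19 days to the end of April leaves 9.
9 days into May → May 9, 2016.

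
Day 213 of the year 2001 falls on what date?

August 1, 2001

January has 31 days (213 − 31 = 182 remain).
February has 28 days (182 − 28 = 154 remain).
March has 31 days (154 − 31 = 123 remain).
April has 30 days (123 − 30 = 93 remain).
May has 31 days (93 − 31 = 62 remain).
June has 30 days (62 − 30 = 32 remain).
July has 31 days (32 − 31 = 1 remain).
1 into August → August 1.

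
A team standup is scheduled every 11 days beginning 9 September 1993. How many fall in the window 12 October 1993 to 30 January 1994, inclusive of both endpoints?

11

Occurrences land 11·i days after 9 September 1993 for i = 0, 1, 2, …
12 October 1993 is 33 days after the start; 33 ÷ 11 = 3 remainder 0. First occurrence in the window: #4 on 12 October 1993 (3×11 = 33 days in).
30 January 1994 is 143 days after the start; 143 ÷ 11 = 13 remainder 0. Last occurrence in the window: #14 on 30 January 1994.
Occurrences #4 through #14: 11 in total.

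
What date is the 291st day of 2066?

January has 31 days (291 − 31 = 260 remain).
February has 28 days (260 − 28 = 232 remain).
March has 31 days (232 − 31 = 201 remain).
April has 30 days (201 − 30 = 171 remain).
May has 31 days (171 − 31 = 140 remain).
June has 30 days (140 − 30 = 110 remain).
July has 31 days (110 − 31 = 79 remain).
August has 31 days (79 − 31 = 48 remain).
September has 30 days (48 − 30 = 18 remain).
18 into October → October 18.

October 18, 2066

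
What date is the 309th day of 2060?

Nov 4, 2060

Jan has 31 days (309 − 31 = 278 remain).
Feb has 29 days (278 − 29 = 249 remain).
Mar has 31 days (249 − 31 = 218 remain).
Apr has 30 days (218 − 30 = 188 remain).
May has 31 days (188 − 31 = 157 remain).
Jun has 30 days (157 − 30 = 127 remain).
Jul has 31 days (127 − 31 = 96 remain).
Aug has 31 days (96 − 31 = 65 remain).
Sep has 30 days (65 − 30 = 35 remain).
Oct has 31 days (35 − 31 = 4 remain).
4 into Nov → Nov 4.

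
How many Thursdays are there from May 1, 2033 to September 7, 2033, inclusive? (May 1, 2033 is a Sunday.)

May 1, 2033 is a Sunday; the first Thursday on or after it is May 5, 2033 (4 days later).
From May 5, 2033 to September 7, 2033: 26 + 30 + 31 + 31 + 7 = 125 days (rest of May, June, July, August, September).
125 ÷ 7 = 17 full weeks with remainder 6, so 17 more Thursdays after the first → 18.

18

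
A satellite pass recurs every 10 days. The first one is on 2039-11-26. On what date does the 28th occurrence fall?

2040-08-22

The 28th occurrence is 27 intervals after the first: 27 × 10 = 270 days after 2039-11-26.
November has 30 days — 4 days to the end of November leaves 266.
December has 31 days (235 left).
January has 31 days (204 left).
February has 29 days (175 left).
March has 31 days (144 left).
April has 30 days (114 left).
May has 31 days (83 left).
June has 30 days (53 left).
July has 31 days (22 left).
22 days into August → 2040-08-22.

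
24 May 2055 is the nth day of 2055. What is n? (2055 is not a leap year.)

Days in months before May: 31 + 28 + 31 + 30 = 120.
Plus 24 days into May → day 144.

144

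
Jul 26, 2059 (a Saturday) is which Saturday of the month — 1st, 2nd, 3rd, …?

4th

Day 26 falls in week ⌈26/7⌉ of the month.
Days 1–7 hold the 1st Saturday, 8–14 the 2nd, 15–21 the 3rd, 22–28 the 4th, 29–31 the 5th.
26 is in the range for the 4th.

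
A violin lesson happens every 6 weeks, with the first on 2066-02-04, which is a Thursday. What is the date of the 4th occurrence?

2066-06-10

The 4th occurrence is 3 intervals after the first: 3 × 42 = 126 days after 2066-02-04.
February has 28 days — 24 days to the end of February leaves 102.
March has 31 days (71 left).
April has 30 days (41 left).
May has 31 days (10 left).
10 days into June → 2066-06-10.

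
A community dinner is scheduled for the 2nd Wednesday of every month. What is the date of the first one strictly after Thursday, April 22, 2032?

April 2032 starts on a Thursday; its first Wednesday is the 7th, so the 2nd Wednesday is the 14th — April 14, 2032.
That is not after April 22, 2032, so look at May 2032.
May 2032 starts on a Saturday; its first Wednesday is the 5th, so the 2nd Wednesday is the 12th — May 12, 2032.

May 12, 2032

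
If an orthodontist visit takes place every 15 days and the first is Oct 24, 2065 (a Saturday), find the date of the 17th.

Jun 21, 2066

The 17th occurrence is 16 intervals after the first: 16 × 15 = 240 days after Oct 24, 2065.
Oct has 31 days — 7 days to the end of Oct leaves 233.
Nov has 30 days (203 left).
Dec has 31 days (172 left).
Jan has 31 days (141 left).
Feb has 28 days (113 left).
Mar has 31 days (82 left).
Apr has 30 days (52 left).
May has 31 days (21 left).
21 days into Jun → Jun 21, 2066.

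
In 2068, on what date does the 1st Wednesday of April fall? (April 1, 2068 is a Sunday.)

April 4, 2068

April 2068 begins on a Sunday, so the first Wednesday is April 4 (3 days later).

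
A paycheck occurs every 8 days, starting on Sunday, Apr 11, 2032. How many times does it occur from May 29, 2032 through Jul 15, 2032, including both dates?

Occurrences land 8·i days after Apr 11, 2032 for i = 0, 1, 2, …
May 29, 2032 is 48 days after the start; 48 ÷ 8 = 6 remainder 0. First occurrence in the window: #7 on May 29, 2032 (6×8 = 48 days in).
Jul 15, 2032 is 95 days after the start; 95 ÷ 8 = 11 remainder 7. Last occurrence in the window: #12 on Jul 8, 2032.
Occurrences #7 through #12: 6 in total.

6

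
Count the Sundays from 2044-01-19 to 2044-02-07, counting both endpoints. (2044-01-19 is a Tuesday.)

3

2044-01-19 is a Tuesday; the first Sunday on or after it is 2044-01-24 (5 days later).
From 2044-01-24 to 2044-02-07: 7 + 7 = 14 days (rest of January, February).
14 ÷ 7 = 2 full weeks with remainder 0, so 2 more Sundays after the first → 3.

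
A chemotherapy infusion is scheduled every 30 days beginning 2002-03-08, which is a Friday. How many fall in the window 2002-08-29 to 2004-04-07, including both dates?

Occurrences land 30·i days after 2002-03-08 for i = 0, 1, 2, …
2002-08-29 is 174 days after the start; 174 ÷ 30 = 5 remainder 24; since the remainder is 24, round up to i = 6. First occurrence in the window: #7 on 2002-09-04 (6×30 = 180 days in).
2004-04-07 is 761 days after the start; 761 ÷ 30 = 25 remainder 11. Last occurrence in the window: #26 on 2004-03-27.
Occurrences #7 through #26: 20 in total.

20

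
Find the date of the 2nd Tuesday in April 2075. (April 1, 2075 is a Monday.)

9 April 2075

April 2075 begins on a Monday, so the first Tuesday is April 2 (1 day later).
The 2nd Tuesday is 1 weeks later: 2 + 7 = 9.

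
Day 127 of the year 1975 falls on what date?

May 7, 1975

January has 31 days (127 − 31 = 96 remain).
February has 28 days (96 − 28 = 68 remain).
March has 31 days (68 − 31 = 37 remain).
April has 30 days (37 − 30 = 7 remain).
7 into May → May 7.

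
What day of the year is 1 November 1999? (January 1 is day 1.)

305

Days in months before November: 31 + 28 + 31 + 30 + 31 + 30 + 31 + 31 + 30 + 31 = 304.
Plus 1 day into November → day 305.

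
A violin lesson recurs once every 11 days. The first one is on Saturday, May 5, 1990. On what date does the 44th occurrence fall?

The 44th occurrence is 43 intervals after the first: 43 × 11 = 473 days after May 5, 1990.
May has 31 days — 26 days to the end of May leaves 447.
From end of May to end of 1990 is 214 days (233 left).
January has 31 days (202 left).
February has 28 days (174 left).
March has 31 days (143 left).
April has 30 days (113 left).
May has 31 days (82 left).
June has 30 days (52 left).
July has 31 days (21 left).
21 days into August → August 21, 1991.

August 21, 1991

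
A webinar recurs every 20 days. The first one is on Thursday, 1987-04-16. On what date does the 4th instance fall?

1987-06-15

The 4th occurrence is 3 intervals after the first: 3 × 20 = 60 days after 1987-04-16.
April has 30 days — 14 days to the end of April leaves 46.
May has 31 days (15 left).
15 days into June → 1987-06-15.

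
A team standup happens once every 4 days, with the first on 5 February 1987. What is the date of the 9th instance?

9 March 1987

The 9th occurrence is 8 intervals after the first: 8 × 4 = 32 days after 5 February 1987.
February has 28 days — 23 days to the end of February leaves 9.
9 days into March → 9 March 1987.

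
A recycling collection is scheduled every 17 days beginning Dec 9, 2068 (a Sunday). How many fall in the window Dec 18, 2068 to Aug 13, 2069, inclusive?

Occurrences land 17·i days after Dec 9, 2068 for i = 0, 1, 2, …
Dec 18, 2068 is 9 days after the start; 9 ÷ 17 = 0 remainder 9; since the remainder is 9, round up to i = 1. First occurrence in the window: #2 on Dec 26, 2068 (1×17 = 17 days in).
Aug 13, 2069 is 247 days after the start; 247 ÷ 17 = 14 remainder 9. Last occurrence in the window: #15 on Aug 4, 2069.
Occurrences #2 through #15: 14 in total.

14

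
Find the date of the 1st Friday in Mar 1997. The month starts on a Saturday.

Mar 1997 begins on a Saturday, so the first Friday is Mar 7 (6 days later).

Mar 7, 1997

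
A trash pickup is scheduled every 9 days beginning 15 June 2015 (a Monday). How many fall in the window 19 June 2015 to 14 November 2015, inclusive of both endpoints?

Occurrences land 9·i days after 15 June 2015 for i = 0, 1, 2, …
19 June 2015 is 4 days after the start; 4 ÷ 9 = 0 remainder 4; since the remainder is 4, round up to i = 1. First occurrence in the window: #2 on 24 June 2015 (1×9 = 9 days in).
14 November 2015 is 152 days after the start; 152 ÷ 9 = 16 remainder 8. Last occurrence in the window: #17 on 6 November 2015.
Occurrences #2 through #17: 16 in total.

16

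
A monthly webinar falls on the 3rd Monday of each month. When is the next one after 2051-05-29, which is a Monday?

2051-06-19

May 2051 starts on a Monday; its first Monday is the 1st, so the 3rd Monday is the 15th — 2051-05-15.
That is not after 2051-05-29, so look at June 2051.
June 2051 starts on a Thursday; its first Monday is the 5th, so the 3rd Monday is the 19th — 2051-06-19.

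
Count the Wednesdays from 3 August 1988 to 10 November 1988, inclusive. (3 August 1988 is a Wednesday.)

3 August 1988 is a Wednesday; the first Wednesday on or after it is 3 August 1988.
From 3 August 1988 to 10 November 1988: 28 + 30 + 31 + 10 = 99 days (rest of August, September, October, November).
99 ÷ 7 = 14 full weeks with remainder 1, so 14 more Wednesdays after the first → 15.

15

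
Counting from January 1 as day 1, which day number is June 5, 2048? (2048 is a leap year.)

157

Days in months before June: 31 + 29 + 31 + 30 + 31 = 152.
Plus 5 days into June → day 157.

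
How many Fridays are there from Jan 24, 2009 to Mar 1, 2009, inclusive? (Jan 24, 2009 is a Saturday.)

Jan 24, 2009 is a Saturday; the first Friday on or after it is Jan 30, 2009 (6 days later).
From Jan 30, 2009 to Mar 1, 2009: 1 + 28 + 1 = 30 days (rest of Jan, Feb, Mar).
30 ÷ 7 = 4 full weeks with remainder 2, so 4 more Fridays after the first → 5.

5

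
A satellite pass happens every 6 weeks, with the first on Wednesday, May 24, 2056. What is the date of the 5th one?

Nov 8, 2056

The 5th occurrence is 4 intervals after the first: 4 × 42 = 168 days after May 24, 2056.
May has 31 days — 7 days to the end of May leaves 161.
Jun has 30 days (131 left).
Jul has 31 days (100 left).
Aug has 31 days (69 left).
Sep has 30 days (39 left).
Oct has 31 days (8 left).
8 days into Nov → Nov 8, 2056.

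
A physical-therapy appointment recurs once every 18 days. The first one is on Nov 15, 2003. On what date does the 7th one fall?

The 7th occurrence is 6 intervals after the first: 6 × 18 = 108 days after Nov 15, 2003.
Nov has 30 days — 15 days to the end of Nov leaves 93.
Dec has 31 days (62 left).
Jan has 31 days (31 left).
Feb has 29 days (2 left).
2 days into Mar → Mar 2, 2004.

Mar 2, 2004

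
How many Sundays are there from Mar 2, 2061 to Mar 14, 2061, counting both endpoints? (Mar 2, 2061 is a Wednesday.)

Mar 2, 2061 is a Wednesday; the first Sunday on or after it is Mar 6, 2061 (4 days later).
From Mar 6, 2061 to Mar 14, 2061 is 14 − 6 = 8 days.
8 ÷ 7 = 1 full weeks with remainder 1, so 1 more Sundays after the first → 2.

2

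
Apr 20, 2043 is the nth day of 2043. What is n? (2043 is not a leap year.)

Days in months before Apr: 31 + 28 + 31 = 90.
Plus 20 days into Apr → day 110.

110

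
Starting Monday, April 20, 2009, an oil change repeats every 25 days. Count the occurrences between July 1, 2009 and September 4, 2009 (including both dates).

3

Occurrences land 25·i days after April 20, 2009 for i = 0, 1, 2, …
July 1, 2009 is 72 days after the start; 72 ÷ 25 = 2 remainder 22; since the remainder is 22, round up to i = 3. First occurrence in the window: #4 on July 4, 2009 (3×25 = 75 days in).
September 4, 2009 is 137 days after the start; 137 ÷ 25 = 5 remainder 12. Last occurrence in the window: #6 on August 23, 2009.
Occurrences #4 through #6: 3 in total.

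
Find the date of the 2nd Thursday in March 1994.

10 March 1994

March 1994 begins on a Tuesday, so the first Thursday is March 3 (2 days later).
The 2nd Thursday is 1 weeks later: 3 + 7 = 10.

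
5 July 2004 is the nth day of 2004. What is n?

Days in months before July: 31 + 29 + 31 + 30 + 31 + 30 = 182.
Plus 5 days into July → day 187.

187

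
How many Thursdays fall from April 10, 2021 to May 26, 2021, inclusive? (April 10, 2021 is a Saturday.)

6

April 10, 2021 is a Saturday; the first Thursday on or after it is April 15, 2021 (5 days later).
From April 15, 2021 to May 26, 2021: 15 + 26 = 41 days (rest of April, May).
41 ÷ 7 = 5 full weeks with remainder 6, so 5 more Thursdays after the first → 6.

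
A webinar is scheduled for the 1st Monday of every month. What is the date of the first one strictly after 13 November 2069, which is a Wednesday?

2 December 2069

November 2069 starts on a Friday, so its 1st Monday is 4 November 2069 (3 days in).
That is not after 13 November 2069, so look at December 2069.
December 2069 starts on a Sunday, so its 1st Monday is 2 December 2069 (1 day in).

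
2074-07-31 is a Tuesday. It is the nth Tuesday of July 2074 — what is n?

Day 31 falls in week ⌈31/7⌉ of the month.
Days 1–7 hold the 1st Tuesday, 8–14 the 2nd, 15–21 the 3rd, 22–28 the 4th, 29–31 the 5th.
31 is in the range for the 5th.

5th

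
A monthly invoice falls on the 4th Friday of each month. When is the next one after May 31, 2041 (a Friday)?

May 2041 starts on a Wednesday; its first Friday is the 3rd, so the 4th Friday is the 24th — May 24, 2041.
That is not after May 31, 2041, so look at June 2041.
June 2041 starts on a Saturday; its first Friday is the 7th, so the 4th Friday is the 28th — June 28, 2041.

June 28, 2041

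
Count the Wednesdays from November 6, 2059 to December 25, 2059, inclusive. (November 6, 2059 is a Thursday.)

7

November 6, 2059 is a Thursday; the first Wednesday on or after it is November 12, 2059 (6 days later).
From November 12, 2059 to December 25, 2059: 18 + 25 = 43 days (rest of November, December).
43 ÷ 7 = 6 full weeks with remainder 1, so 6 more Wednesdays after the first → 7.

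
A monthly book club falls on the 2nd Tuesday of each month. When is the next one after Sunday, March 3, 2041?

March 12, 2041

March 2041 starts on a Friday; its first Tuesday is the 5th, so the 2nd Tuesday is the 12th — March 12, 2041.
March 12, 2041 is after March 3, 2041, so that is the next one.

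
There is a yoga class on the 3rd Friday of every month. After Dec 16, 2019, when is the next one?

Dec 2019 starts on a Sunday; its first Friday is the 6th, so the 3rd Friday is the 20th — Dec 20, 2019.
Dec 20, 2019 is after Dec 16, 2019, so that is the next one.

Dec 20, 2019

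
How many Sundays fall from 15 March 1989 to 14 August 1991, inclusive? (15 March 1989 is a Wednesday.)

126

15 March 1989 is a Wednesday; the first Sunday on or after it is 19 March 1989 (4 days later).
From 19 March 1989 to 14 August 1991: 287 + 365 + 226 = 878 days (rest of 1989, 1990, to 14 August 1991 in 1991).
878 ÷ 7 = 125 full weeks with remainder 3, so 125 more Sundays after the first → 126.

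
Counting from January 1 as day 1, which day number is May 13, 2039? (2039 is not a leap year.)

Days in months before May: 31 + 28 + 31 + 30 = 120.
Plus 13 days into May → day 133.

133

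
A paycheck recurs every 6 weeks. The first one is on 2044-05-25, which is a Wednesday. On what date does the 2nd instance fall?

The 2nd occurrence is 1 interval after the first: 1 × 42 = 42 days after 2044-05-25.
May has 31 days — 6 days to the end of May leaves 36.
June has 30 days (6 left).
6 days into July → 2044-07-06.

2044-07-06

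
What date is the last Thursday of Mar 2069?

Mar 2069 begins on a Friday, so the first Thursday is Mar 7 (6 days later).
Mar 2069 has 31 days. Adding weeks: 7, 14, 21, 28 — the last one ≤ 31 is the 28th.

Mar 28, 2069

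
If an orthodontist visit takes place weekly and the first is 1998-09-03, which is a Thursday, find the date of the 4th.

The 4th occurrence is 3 intervals after the first: 3 × 7 = 21 days after 1998-09-03.
21 days later is 1998-09-24.

1998-09-24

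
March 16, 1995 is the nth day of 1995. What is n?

Days in months before March: 31 + 28 = 59.
Plus 16 days into March → day 75.

75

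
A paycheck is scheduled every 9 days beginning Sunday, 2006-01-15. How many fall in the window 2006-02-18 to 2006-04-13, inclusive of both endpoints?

6

Occurrences land 9·i days after 2006-01-15 for i = 0, 1, 2, …
2006-02-18 is 34 days after the start; 34 ÷ 9 = 3 remainder 7; since the remainder is 7, round up to i = 4. First occurrence in the window: #5 on 2006-02-20 (4×9 = 36 days in).
2006-04-13 is 88 days after the start; 88 ÷ 9 = 9 remainder 7. Last occurrence in the window: #10 on 2006-04-06.
Occurrences #5 through #10: 6 in total.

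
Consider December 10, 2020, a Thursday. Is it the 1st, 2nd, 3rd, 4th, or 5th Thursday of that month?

2nd

Day 10 falls in week ⌈10/7⌉ of the month.
Days 1–7 hold the 1st Thursday, 8–14 the 2nd, 15–21 the 3rd, 22–28 the 4th, 29–31 the 5th.
10 is in the range for the 2nd.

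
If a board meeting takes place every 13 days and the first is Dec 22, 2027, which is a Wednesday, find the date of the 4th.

The 4th occurrence is 3 intervals after the first: 3 × 13 = 39 days after Dec 22, 2027.
Dec has 31 days — 9 days to the end of Dec leaves 30.
30 days into Jan → Jan 30, 2028.

Jan 30, 2028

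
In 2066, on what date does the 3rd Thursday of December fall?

December 2066 begins on a Wednesday, so the first Thursday is December 2 (1 day later).
The 3rd Thursday is 2 weeks later: 2 + 14 = 16.

16 December 2066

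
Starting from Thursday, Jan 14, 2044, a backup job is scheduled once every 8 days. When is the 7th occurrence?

The 7th occurrence is 6 intervals after the first: 6 × 8 = 48 days after Jan 14, 2044.
Jan has 31 days — 17 days to the end of Jan leaves 31.
Feb has 29 days (2 left).
2 days into Mar → Mar 2, 2044.

Mar 2, 2044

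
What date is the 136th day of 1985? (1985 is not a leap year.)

1985-05-16

January has 31 days (136 − 31 = 105 remain).
February has 28 days (105 − 28 = 77 remain).
March has 31 days (77 − 31 = 46 remain).
April has 30 days (46 − 30 = 16 remain).
16 into May → May 16.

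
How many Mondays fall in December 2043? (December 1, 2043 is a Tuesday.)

December 1, 2043 is a Tuesday; the first Monday on or after it is December 7, 2043 (6 days later).
From December 7, 2043 to December 31, 2043 is 31 − 7 = 24 days.
24 ÷ 7 = 3 full weeks with remainder 3, so 3 more Mondays after the first → 4.

4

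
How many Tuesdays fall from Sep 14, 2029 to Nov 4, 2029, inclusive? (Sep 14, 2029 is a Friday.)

Sep 14, 2029 is a Friday; the first Tuesday on or after it is Sep 18, 2029 (4 days later).
From Sep 18, 2029 to Nov 4, 2029: 12 + 31 + 4 = 47 days (rest of Sep, Oct, Nov).
47 ÷ 7 = 6 full weeks with remainder 5, so 6 more Tuesdays after the first → 7.

7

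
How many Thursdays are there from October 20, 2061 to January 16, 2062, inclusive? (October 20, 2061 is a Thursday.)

13

October 20, 2061 is a Thursday; the first Thursday on or after it is October 20, 2061.
From October 20, 2061 to January 16, 2062: 11 + 30 + 31 + 16 = 88 days (rest of October, November, December, January).
88 ÷ 7 = 12 full weeks with remainder 4, so 12 more Thursdays after the first → 13.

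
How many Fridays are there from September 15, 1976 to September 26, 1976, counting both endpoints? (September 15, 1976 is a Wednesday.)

2

September 15, 1976 is a Wednesday; the first Friday on or after it is September 17, 1976 (2 days later).
From September 17, 1976 to September 26, 1976 is 26 − 17 = 9 days.
9 ÷ 7 = 1 full weeks with remainder 2, so 1 more Fridays after the first → 2.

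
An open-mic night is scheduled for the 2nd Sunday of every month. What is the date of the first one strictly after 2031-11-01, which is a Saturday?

November 2031 starts on a Saturday; its first Sunday is the 2nd, so the 2nd Sunday is the 9th — 2031-11-09.
2031-11-09 is after 2031-11-01, so that is the next one.

2031-11-09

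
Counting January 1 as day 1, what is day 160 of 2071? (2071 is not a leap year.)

2071-06-09

January has 31 days (160 − 31 = 129 remain).
February has 28 days (129 − 28 = 101 remain).
March has 31 days (101 − 31 = 70 remain).
April has 30 days (70 − 30 = 40 remain).
May has 31 days (40 − 31 = 9 remain).
9 into June → June 9.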